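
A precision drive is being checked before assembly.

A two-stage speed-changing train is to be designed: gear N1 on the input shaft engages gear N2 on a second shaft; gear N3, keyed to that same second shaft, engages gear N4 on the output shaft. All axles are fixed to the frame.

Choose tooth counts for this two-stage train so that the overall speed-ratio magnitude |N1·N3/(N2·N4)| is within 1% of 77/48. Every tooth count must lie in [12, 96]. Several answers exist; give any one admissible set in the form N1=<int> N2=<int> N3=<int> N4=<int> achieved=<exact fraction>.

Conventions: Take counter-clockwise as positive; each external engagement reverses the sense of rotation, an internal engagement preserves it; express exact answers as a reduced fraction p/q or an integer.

N1=14 N2=12 N3=22 N4=16 achieved=77/48

2-stage fixed-axis compound train for ratio 77/48
target = 77/48 in lowest terms: an exact hit needs N1·N3 = k·77 and N2·N4 = k·48 for one integer k, every count in [12, 96]; additionally prefer no 1:1 stage (N1 ≠ N2, N3 ≠ N4)
k = 1…3: no 1:1-free in-range split of k·77 and k·48 into factor pairs; take k = 4
k = 4: N1·N3 = 308 = 14·22, N2·N4 = 192 = 12·16
achieved = 14·22/(12·16) = 77/48; |achieved − target| = 0 ≤ 77/4800 ✓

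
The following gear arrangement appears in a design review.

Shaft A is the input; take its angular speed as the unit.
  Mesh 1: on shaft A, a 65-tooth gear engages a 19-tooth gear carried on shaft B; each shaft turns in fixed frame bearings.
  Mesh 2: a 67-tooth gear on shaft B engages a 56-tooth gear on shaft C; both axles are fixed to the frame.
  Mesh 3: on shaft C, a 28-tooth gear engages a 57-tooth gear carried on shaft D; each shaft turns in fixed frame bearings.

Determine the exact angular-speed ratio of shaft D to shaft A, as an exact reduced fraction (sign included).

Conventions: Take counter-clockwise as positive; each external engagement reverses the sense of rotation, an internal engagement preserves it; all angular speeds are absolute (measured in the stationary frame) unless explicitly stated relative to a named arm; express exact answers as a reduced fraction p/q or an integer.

class = fixed-axis compound train [3 meshes; 3 ratios multiply, 3 sense flips]
mesh 1 [65T→19T]: running ratio 65/19, sense −
mesh 2 [67T→56T]: running ratio 4355/1064, sense +
mesh 3 [28T→57T]: running ratio 4355/2166, sense −
ω_out/ω_in = -4355/2166

-4355/2166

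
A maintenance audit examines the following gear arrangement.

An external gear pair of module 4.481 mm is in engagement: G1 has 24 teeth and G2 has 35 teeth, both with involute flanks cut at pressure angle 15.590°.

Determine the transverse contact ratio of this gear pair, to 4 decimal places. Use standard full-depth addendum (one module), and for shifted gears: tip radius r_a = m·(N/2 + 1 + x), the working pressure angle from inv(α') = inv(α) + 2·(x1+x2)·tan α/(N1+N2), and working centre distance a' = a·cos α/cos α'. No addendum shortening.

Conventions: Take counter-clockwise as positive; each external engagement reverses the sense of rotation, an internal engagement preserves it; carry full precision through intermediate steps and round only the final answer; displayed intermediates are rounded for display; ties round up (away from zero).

single-mesh involute tooth geometry (24T engaging 35T at module 4.481)
base radii: r_b1 = 51.793701, r_b2 = 75.532480
tip radii: r_a1 = 58.253000, r_a2 = 82.898500
no profile shift: α' = α, a' = a
action lengths: √(r_a1²−r_b1²) = 26.661294, √(r_a2²−r_b2²) = 34.161466
base pitch p_b = π·m·cos α = 13.559559
CR = (26.661294 + 34.161466 − 132.189500·sin 15.59000°)/13.559559 = 1.865592
contact ratio ≈ 1.8656

1.8656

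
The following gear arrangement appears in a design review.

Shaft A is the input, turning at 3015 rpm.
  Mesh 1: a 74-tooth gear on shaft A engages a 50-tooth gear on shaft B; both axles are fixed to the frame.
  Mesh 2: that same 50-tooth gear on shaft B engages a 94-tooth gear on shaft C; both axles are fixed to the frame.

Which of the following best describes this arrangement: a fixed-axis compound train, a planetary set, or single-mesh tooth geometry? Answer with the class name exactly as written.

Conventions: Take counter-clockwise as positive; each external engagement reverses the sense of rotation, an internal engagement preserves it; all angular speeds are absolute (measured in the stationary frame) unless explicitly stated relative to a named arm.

fixed-axis compound train

class = fixed-axis compound train [2 meshes; 2 ratios multiply, 2 sense flips]
classification: fixed-axis compound train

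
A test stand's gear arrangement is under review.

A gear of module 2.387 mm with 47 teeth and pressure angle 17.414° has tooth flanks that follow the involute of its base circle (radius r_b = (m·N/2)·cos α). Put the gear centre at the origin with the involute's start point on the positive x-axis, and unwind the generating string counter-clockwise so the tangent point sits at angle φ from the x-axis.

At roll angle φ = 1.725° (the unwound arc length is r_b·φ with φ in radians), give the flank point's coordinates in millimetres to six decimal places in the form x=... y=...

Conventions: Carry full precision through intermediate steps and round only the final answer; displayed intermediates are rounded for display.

x=53.547786 y=0.000487

single-mesh involute tooth geometry (47T wheel at module 2.387)
pitch radius r_p = m·N/2 = 2.387·47/2 = 56.094500
base radius r_b = r_p·cos α = 56.094500·cos 17.414° = 53.523534
roll angle φ = 1.725° = 0.03010693 rad
x = r_b·(cos φ + φ·sin φ) = 53.547786
y = r_b·(sin φ − φ·cos φ) = 0.000487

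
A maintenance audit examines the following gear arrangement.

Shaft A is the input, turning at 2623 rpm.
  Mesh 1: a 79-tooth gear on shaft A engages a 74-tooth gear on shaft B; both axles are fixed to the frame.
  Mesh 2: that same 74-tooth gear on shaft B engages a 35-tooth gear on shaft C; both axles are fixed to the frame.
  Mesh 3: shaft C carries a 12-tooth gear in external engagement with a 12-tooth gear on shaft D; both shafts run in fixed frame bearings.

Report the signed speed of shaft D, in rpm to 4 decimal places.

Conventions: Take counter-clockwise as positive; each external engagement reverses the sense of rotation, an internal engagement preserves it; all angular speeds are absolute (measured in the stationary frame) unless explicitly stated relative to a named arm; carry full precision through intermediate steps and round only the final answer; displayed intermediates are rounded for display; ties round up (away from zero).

-5920.4857 rpm

class = fixed-axis compound train [3 meshes; 3 ratios multiply, 3 sense flips]
mesh 1 [79T→74T]: ω = 2623.0000×79/74 = 2800.2297 rpm, sense flips to −
mesh 2 [74T→35T]: ω = 2800.2297×74/35 = 5920.4857 rpm, sense flips to +
mesh 3 [12T→12T]: ω = 5920.4857×12/12 = 5920.4857 rpm, sense flips to −
signed output speed = -5920.4857 rpm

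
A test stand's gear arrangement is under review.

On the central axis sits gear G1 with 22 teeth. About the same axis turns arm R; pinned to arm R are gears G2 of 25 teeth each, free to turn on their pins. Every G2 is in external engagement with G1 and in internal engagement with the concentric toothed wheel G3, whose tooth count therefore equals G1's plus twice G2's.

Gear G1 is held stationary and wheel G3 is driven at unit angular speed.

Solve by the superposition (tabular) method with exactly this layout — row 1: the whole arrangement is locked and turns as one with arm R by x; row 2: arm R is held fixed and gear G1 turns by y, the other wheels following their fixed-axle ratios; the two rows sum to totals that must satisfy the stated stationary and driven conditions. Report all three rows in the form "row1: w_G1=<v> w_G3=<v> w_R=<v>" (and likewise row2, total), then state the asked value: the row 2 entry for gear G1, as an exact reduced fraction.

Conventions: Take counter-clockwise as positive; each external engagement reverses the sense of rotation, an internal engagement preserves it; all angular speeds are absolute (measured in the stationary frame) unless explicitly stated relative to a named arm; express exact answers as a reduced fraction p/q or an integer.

row1: w_G1=36/47 w_G3=36/47 w_R=36/47
row2: w_G1=-36/47 w_G3=11/47 w_R=0
total: w_G1=0 w_G3=1 w_R=36/47
asked value: -36/47

recognized (axles ride arm R): planetary set, 22/25/72 teeth
superposition row 1 [locked train]: every member turns x
row 2 (arm held, sun turns y): ω_ring = −(22/72)·y, ω_arm = 0
boundary: total ω_sun = x + y = 0 and total ω_ring = x − (22/72)·y = 1  ⇒  y = -36/47, x = 36/47
row 2 ring = −(22/72)·(-36/47) = 11/47
totals (row 1 + row 2): sun 36/47 + (-36/47) = 0, ring 36/47 + 11/47 = 1, arm 36/47 + 0 = 36/47
asked cell (row2, sun) = -36/47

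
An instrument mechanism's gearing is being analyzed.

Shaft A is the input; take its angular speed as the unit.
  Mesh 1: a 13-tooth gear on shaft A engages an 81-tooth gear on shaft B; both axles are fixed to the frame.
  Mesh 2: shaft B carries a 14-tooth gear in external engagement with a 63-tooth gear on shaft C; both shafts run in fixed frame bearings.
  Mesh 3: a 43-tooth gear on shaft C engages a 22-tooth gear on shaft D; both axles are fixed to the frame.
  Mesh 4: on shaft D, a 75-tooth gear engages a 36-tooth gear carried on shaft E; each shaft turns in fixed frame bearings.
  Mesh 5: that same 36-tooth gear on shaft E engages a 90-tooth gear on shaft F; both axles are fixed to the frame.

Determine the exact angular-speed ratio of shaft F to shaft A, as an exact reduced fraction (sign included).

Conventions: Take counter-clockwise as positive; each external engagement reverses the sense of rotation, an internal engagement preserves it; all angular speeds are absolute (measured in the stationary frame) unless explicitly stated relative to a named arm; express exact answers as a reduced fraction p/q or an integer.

-2795/48114

class = fixed-axis compound train [5 meshes; 5 ratios multiply, 5 sense flips]
mesh 1 [13T→81T]: running ratio 13/81, sense −
mesh 2 [14T→63T]: running ratio 26/729, sense +
mesh 3 [43T→22T]: running ratio 559/8019, sense −
mesh 4 [75T→36T]: running ratio 13975/96228, sense +
mesh 5 [36T→90T]: running ratio 2795/48114, sense −
ω_out/ω_in = -2795/48114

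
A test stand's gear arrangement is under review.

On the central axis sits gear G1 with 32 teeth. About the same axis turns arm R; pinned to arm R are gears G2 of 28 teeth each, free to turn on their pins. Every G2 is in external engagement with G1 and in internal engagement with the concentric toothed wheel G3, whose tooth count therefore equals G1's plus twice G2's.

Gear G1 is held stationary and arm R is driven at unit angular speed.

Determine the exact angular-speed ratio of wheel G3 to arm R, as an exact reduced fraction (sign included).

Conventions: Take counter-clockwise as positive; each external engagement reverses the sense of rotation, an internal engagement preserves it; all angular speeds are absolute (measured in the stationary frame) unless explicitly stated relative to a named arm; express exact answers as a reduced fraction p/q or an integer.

planetary set (32T centre, 28T on arm, 88T internal) — Willis relation
ring teeth: 32 + 2·28 = 88
32(ω_sun−ω_arm) = −88(ω_ring−ω_arm),  ω_sun = 0, ω_arm = 1
ω_ring = 1 − (32/88)(0−1) = 15/11
ω_out/ω_in = 15/11

15/11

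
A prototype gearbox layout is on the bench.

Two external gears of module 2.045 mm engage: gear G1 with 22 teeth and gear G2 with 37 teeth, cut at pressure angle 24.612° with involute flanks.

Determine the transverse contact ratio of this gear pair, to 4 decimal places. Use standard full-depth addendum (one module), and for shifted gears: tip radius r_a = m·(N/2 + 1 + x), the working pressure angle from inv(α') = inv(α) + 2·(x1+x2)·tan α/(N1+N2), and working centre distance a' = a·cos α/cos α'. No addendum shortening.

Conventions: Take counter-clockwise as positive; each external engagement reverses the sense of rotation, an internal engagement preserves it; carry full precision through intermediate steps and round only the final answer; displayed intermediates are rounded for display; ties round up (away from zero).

topology: single-mesh involute geometry — m = 2.045, 22T/37T pair
base radii: r_b1 = 20.451305, r_b2 = 34.395376
tip radii: r_a1 = 24.540000, r_a2 = 39.877500
no profile shift: α' = α, a' = a
action lengths: √(r_a1²−r_b1²) = 13.563028, √(r_a2²−r_b2²) = 20.178531
base pitch p_b = π·m·cos α = 5.840879
CR = (13.563028 + 20.178531 − 60.327500·sin 24.61200°)/5.840879 = 1.475273
contact ratio ≈ 1.4753

1.4753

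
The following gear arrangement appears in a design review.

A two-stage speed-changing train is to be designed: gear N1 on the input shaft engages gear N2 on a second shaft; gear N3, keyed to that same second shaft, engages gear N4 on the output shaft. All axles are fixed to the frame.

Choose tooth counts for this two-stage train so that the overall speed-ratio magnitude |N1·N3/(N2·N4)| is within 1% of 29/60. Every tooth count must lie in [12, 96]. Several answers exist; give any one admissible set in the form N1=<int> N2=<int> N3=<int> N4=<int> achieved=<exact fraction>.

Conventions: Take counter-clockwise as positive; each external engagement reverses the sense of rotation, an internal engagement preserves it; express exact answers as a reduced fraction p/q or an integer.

2-stage fixed-axis compound train for ratio 29/60
target = 29/60 in lowest terms: an exact hit needs N1·N3 = k·29 and N2·N4 = k·60 for one integer k, every count in [12, 96]; additionally prefer no 1:1 stage (N1 ≠ N2, N3 ≠ N4)
k = 1…11: no 1:1-free in-range split of k·29 and k·60 into factor pairs; take k = 12
k = 12: N1·N3 = 348 = 12·29, N2·N4 = 720 = 60·12
achieved = 12·29/(60·12) = 29/60; |achieved − target| = 0 ≤ 29/6000 ✓

N1=12 N2=60 N3=29 N4=12 achieved=29/60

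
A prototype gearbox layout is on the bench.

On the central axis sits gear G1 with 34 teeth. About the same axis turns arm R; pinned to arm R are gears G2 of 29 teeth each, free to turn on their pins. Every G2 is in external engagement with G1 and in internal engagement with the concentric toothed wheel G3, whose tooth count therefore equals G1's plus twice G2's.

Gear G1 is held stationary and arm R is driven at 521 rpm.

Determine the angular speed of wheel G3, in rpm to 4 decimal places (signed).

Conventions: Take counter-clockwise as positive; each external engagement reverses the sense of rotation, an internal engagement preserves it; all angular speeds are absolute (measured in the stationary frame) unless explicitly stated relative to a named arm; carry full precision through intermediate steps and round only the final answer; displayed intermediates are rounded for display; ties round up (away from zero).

+713.5435 rpm

topology: planetary set — G1 34T / G2 29T / G3 92T, arm = carrier (Willis)
normalise by the input: solve with ω_arm = 1, then scale by 521 rpm
ring teeth: 34 + 2·29 = 92
34(ω_sun−ω_arm) = −92(ω_ring−ω_arm),  ω_sun = 0, ω_arm = 1
ω_ring = 1 − (34/92)(0−1) = 63/46
scale: ω_ring = 63/46 × 521 rpm = +713.5435 rpm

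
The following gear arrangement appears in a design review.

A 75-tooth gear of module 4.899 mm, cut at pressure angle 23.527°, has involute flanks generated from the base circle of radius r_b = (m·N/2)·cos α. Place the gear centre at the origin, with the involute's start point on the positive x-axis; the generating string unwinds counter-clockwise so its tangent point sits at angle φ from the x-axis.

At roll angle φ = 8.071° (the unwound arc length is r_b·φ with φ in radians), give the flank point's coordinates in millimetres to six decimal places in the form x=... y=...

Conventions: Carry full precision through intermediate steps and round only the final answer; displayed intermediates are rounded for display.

x=170.103772 y=0.156631

single-mesh involute tooth geometry (75T wheel at module 4.899)
pitch radius r_p = m·N/2 = 4.899·75/2 = 183.712500
base radius r_b = r_p·cos α = 183.712500·cos 23.527° = 168.440860
roll angle φ = 8.071° = 0.14086552 rad
x = r_b·(cos φ + φ·sin φ) = 170.103772
y = r_b·(sin φ − φ·cos φ) = 0.156631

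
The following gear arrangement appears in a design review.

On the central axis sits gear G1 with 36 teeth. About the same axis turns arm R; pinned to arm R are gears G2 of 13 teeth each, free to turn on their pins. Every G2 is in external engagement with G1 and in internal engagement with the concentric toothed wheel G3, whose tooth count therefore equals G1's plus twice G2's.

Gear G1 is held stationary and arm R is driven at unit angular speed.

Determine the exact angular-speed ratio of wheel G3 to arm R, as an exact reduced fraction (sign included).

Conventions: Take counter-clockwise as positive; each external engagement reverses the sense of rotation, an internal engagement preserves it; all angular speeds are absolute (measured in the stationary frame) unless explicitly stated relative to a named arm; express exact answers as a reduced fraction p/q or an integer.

topology: planetary set — G1 36T / G2 13T / G3 62T, arm = carrier (Willis)
ring teeth: 36 + 2·13 = 62
36(ω_sun−ω_arm) = −62(ω_ring−ω_arm),  ω_sun = 0, ω_arm = 1
ω_ring = 1 − (36/62)(0−1) = 49/31
ω_out/ω_in = 49/31

49/31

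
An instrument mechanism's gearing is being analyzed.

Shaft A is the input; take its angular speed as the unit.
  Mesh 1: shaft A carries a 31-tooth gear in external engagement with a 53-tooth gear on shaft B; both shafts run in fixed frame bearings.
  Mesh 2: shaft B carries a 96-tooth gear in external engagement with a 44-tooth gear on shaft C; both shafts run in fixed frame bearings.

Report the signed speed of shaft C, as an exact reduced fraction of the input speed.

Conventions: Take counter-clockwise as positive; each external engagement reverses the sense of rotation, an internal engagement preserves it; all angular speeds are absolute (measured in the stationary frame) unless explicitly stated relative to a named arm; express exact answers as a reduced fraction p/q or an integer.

2-mesh fixed-axis compound train (all bearings frame-fixed)
mesh 1 [31T→53T]: |ω|/ω_in = 1×31/53 = 31/53, sense flips to −
mesh 2 [96T→44T]: |ω|/ω_in = (31/53)×96/44 = 744/583, sense flips to +
signed output speed (× input speed) = 744/583

744/583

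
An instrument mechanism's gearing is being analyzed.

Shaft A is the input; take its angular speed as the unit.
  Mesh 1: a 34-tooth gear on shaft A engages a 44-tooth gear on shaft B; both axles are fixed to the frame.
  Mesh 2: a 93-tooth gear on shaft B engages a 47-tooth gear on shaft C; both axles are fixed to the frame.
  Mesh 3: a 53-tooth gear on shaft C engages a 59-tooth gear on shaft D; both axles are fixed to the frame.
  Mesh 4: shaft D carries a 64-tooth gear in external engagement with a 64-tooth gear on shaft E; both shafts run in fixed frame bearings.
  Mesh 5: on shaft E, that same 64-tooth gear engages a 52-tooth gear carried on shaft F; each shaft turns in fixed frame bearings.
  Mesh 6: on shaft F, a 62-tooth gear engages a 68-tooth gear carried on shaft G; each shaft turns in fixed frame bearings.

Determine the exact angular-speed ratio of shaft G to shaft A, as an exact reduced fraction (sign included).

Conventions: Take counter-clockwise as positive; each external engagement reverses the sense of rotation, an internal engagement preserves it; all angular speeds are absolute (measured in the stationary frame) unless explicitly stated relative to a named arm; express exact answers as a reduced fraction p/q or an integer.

611196/396539

class = fixed-axis compound train [6 meshes; 6 ratios multiply, 6 sense flips]
mesh 1 [34T→44T]: running ratio 17/22, sense −
mesh 2 [93T→47T]: running ratio 1581/1034, sense +
mesh 3 [53T→59T]: running ratio 83793/61006, sense −
mesh 4 [64T→64T]: running ratio 83793/61006, sense +
mesh 5 [64T→52T]: running ratio 670344/396539, sense −
mesh 6 [62T→68T]: running ratio 611196/396539, sense +
ω_out/ω_in = 611196/396539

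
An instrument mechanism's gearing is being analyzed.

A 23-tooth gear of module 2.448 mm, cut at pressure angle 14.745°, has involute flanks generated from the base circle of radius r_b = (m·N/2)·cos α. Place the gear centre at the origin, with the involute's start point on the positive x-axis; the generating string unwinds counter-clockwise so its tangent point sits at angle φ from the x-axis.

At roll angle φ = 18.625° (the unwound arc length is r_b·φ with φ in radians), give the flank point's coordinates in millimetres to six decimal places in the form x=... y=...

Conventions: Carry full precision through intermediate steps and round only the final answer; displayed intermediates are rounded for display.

class = single-mesh tooth geometry [base-circle involute, m = 2.448, 23T]
pitch radius r_p = m·N/2 = 2.448·23/2 = 28.152000
base radius r_b = r_p·cos α = 28.152000·cos 14.745° = 27.224903
roll angle φ = 18.625° = 0.32506757 rad
x = r_b·(cos φ + φ·sin φ) = 28.625539
y = r_b·(sin φ − φ·cos φ) = 0.308439

x=28.625539 y=0.308439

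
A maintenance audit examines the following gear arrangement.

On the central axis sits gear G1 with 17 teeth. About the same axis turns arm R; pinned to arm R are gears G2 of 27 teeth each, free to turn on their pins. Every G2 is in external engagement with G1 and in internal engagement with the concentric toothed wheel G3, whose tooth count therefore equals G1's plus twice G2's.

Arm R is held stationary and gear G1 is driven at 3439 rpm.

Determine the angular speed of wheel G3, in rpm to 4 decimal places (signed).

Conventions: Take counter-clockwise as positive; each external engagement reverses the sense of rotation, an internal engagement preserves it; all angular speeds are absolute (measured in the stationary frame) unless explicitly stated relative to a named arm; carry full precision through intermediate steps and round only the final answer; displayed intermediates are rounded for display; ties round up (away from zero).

topology: planetary set — G1 17T / G2 27T / G3 71T, arm = carrier (Willis)
normalise by the input: solve with ω_sun = 1, then scale by 3439 rpm
ring teeth: 17 + 2·27 = 71
17(ω_sun−ω_arm) = −71(ω_ring−ω_arm),  ω_arm = 0, ω_sun = 1
ω_ring = 0 − (17/71)(1−0) = -17/71
scale: ω_ring = -17/71 × 3439 rpm = -823.4225 rpm

-823.4225 rpm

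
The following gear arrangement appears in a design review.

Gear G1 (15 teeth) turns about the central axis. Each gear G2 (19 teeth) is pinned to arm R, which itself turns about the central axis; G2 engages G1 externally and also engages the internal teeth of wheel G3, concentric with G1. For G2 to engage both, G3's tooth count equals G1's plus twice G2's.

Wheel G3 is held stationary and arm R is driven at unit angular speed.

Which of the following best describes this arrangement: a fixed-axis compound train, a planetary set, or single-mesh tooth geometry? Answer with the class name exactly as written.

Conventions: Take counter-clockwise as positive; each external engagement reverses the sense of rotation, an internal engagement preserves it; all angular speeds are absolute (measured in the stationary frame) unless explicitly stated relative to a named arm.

class = planetary set [G3 = 15+2·19 = 53; Willis about the carrier]
classification: planetary set

planetary set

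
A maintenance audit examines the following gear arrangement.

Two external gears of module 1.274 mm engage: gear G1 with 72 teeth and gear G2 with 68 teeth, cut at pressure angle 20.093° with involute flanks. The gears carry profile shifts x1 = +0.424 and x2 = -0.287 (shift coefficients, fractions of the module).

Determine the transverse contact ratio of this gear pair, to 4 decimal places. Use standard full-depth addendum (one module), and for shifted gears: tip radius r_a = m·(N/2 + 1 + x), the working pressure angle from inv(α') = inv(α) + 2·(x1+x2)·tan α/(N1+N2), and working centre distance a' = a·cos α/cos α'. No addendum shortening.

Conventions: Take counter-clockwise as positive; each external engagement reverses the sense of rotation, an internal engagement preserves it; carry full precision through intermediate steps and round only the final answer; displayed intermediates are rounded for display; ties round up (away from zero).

class = single-mesh tooth geometry [involute pair 72T × 68T, m = 1.274]
base radii: r_b1 = 43.072544, r_b2 = 40.679625
tip radii: r_a1 = 47.678176, r_a2 = 44.224362
inv(α') = inv(20.093°) + 2·(+0.424-0.287)·tan α/(72+68) = 0.01583644  ⇒  α' = 20.39459°
a' = a·cos α / cos α' = 89.1800·cos 20.093°/cos 20.39459° = 89.353288
action lengths: √(r_a1²−r_b1²) = 20.444178, √(r_a2²−r_b2²) = 17.348265
base pitch p_b = π·m·cos α = 3.758789
CR = (20.444178 + 17.348265 − 89.353288·sin 20.39459°)/3.758789 = 1.770330
contact ratio ≈ 1.7703

1.7703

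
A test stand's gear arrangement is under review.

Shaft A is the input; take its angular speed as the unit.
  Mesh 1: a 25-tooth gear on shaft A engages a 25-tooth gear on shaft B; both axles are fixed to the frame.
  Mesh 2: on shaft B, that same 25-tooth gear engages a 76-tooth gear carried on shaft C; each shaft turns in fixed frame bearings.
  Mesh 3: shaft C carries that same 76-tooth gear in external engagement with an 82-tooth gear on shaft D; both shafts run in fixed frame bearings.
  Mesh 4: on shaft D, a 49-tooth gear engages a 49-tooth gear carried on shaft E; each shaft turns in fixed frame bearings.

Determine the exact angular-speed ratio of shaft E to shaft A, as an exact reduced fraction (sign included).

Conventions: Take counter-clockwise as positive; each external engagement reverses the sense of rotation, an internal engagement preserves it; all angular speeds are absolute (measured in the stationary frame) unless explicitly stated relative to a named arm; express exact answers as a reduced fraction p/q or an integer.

25/82

class = fixed-axis compound train [4 meshes; 4 ratios multiply, 4 sense flips]
mesh 1 [25T→25T]: running ratio 1, sense −
mesh 2 [25T→76T]: running ratio 25/76, sense +
mesh 3 [76T→82T]: running ratio 25/82, sense −
mesh 4 [49T→49T]: running ratio 25/82, sense +
ω_out/ω_in = 25/82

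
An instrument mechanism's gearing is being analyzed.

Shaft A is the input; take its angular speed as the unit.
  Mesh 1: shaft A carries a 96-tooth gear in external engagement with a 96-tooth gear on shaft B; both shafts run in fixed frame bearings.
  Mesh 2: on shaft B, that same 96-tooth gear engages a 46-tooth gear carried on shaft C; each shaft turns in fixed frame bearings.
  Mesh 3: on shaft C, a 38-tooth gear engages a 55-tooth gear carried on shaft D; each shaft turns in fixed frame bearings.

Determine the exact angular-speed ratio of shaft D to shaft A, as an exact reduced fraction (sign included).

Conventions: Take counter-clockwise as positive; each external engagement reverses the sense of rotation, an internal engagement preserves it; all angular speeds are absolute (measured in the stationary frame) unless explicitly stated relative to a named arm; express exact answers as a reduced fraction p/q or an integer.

-1824/1265

class = fixed-axis compound train [3 meshes; 3 ratios multiply, 3 sense flips]
mesh 1 [96T→96T]: running ratio 1, sense −
mesh 2 [96T→46T]: running ratio 48/23, sense +
mesh 3 [38T→55T]: running ratio 1824/1265, sense −
ω_out/ω_in = -1824/1265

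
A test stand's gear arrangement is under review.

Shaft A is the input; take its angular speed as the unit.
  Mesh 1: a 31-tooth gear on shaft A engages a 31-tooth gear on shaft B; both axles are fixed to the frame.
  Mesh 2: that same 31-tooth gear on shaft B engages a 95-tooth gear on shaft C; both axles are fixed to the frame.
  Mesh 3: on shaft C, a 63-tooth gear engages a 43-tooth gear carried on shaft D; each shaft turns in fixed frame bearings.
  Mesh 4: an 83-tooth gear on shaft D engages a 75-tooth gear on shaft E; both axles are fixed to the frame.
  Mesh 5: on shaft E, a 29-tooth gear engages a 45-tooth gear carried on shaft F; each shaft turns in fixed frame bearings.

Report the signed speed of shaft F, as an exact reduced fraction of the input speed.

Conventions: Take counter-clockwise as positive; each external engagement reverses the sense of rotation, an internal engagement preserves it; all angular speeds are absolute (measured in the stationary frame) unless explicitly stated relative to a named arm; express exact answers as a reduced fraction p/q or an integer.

-522319/1531875

5-mesh fixed-axis compound train (all bearings frame-fixed)
mesh 1 [31T→31T]: |ω|/ω_in = 1×31/31 = 1, sense flips to −
mesh 2 [31T→95T]: |ω|/ω_in = 1×31/95 = 31/95, sense flips to +
mesh 3 [63T→43T]: |ω|/ω_in = (31/95)×63/43 = 1953/4085, sense flips to −
mesh 4 [83T→75T]: |ω|/ω_in = (1953/4085)×83/75 = 54033/102125, sense flips to +
mesh 5 [29T→45T]: |ω|/ω_in = (54033/102125)×29/45 = 522319/1531875, sense flips to −
signed output speed (× input speed) = -522319/1531875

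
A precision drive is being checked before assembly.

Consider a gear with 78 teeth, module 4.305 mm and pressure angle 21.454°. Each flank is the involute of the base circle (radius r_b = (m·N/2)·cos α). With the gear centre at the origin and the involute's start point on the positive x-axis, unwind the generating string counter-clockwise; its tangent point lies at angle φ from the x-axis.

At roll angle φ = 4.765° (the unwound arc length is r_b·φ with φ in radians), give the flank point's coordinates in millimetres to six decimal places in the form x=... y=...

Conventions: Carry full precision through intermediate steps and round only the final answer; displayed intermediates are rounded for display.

x=156.801261 y=0.029940

recognized (one wheel, involute flank): single-mesh tooth geometry, m = 4.305, N = 78
pitch radius r_p = m·N/2 = 4.305·78/2 = 167.895000
base radius r_b = r_p·cos α = 167.895000·cos 21.454° = 156.261810
roll angle φ = 4.765° = 0.08316494 rad
x = r_b·(cos φ + φ·sin φ) = 156.801261
y = r_b·(sin φ − φ·cos φ) = 0.029940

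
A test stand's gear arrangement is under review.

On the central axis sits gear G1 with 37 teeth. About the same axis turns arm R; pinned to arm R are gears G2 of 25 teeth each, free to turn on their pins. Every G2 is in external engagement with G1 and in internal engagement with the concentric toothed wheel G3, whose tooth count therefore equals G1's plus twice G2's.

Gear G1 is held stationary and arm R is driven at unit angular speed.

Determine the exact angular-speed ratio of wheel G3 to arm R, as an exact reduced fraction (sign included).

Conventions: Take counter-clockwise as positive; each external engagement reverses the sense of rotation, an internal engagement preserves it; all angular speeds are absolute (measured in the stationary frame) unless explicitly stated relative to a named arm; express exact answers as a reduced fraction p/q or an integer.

124/87

recognized (axles ride arm R): planetary set, 37/25/87 teeth
ring teeth: 37 + 2·25 = 87
37(ω_sun−ω_arm) = −87(ω_ring−ω_arm),  ω_sun = 0, ω_arm = 1
ω_ring = 1 − (37/87)(0−1) = 124/87
ω_out/ω_in = 124/87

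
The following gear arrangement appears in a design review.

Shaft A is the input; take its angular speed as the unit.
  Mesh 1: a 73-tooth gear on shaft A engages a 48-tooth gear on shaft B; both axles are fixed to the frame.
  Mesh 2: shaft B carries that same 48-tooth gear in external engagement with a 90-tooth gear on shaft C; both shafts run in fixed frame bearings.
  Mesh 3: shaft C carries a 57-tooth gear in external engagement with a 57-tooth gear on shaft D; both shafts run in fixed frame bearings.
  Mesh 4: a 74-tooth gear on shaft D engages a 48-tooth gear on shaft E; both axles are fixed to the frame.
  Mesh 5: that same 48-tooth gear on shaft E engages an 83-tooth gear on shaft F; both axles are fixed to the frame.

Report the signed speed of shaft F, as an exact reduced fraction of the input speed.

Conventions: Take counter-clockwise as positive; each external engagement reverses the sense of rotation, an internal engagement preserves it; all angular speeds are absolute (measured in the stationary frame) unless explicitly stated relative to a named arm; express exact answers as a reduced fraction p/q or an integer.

-2701/3735

5-mesh fixed-axis compound train (all bearings frame-fixed)
mesh 1 [73T→48T]: |ω|/ω_in = 1×73/48 = 73/48, sense flips to −
mesh 2 [48T→90T]: |ω|/ω_in = (73/48)×48/90 = 73/90, sense flips to +
mesh 3 [57T→57T]: |ω|/ω_in = (73/90)×57/57 = 73/90, sense flips to −
mesh 4 [74T→48T]: |ω|/ω_in = (73/90)×74/48 = 2701/2160, sense flips to +
mesh 5 [48T→83T]: |ω|/ω_in = (2701/2160)×48/83 = 2701/3735, sense flips to −
signed output speed (× input speed) = -2701/3735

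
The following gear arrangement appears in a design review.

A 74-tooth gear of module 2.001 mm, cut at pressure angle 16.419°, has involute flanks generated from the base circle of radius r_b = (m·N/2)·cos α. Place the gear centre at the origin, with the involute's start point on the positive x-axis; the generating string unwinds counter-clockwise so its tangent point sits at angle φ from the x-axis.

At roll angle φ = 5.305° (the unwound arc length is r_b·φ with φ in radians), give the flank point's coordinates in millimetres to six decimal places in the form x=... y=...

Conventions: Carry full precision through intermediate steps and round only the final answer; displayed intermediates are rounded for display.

recognized (one wheel, involute flank): single-mesh tooth geometry, m = 2.001, N = 74
pitch radius r_p = m·N/2 = 2.001·74/2 = 74.037000
base radius r_b = r_p·cos α = 74.037000·cos 16.419° = 71.017793
roll angle φ = 5.305° = 0.09258972 rad
x = r_b·(cos φ + φ·sin φ) = 71.321553
y = r_b·(sin φ − φ·cos φ) = 0.018774

x=71.321553 y=0.018774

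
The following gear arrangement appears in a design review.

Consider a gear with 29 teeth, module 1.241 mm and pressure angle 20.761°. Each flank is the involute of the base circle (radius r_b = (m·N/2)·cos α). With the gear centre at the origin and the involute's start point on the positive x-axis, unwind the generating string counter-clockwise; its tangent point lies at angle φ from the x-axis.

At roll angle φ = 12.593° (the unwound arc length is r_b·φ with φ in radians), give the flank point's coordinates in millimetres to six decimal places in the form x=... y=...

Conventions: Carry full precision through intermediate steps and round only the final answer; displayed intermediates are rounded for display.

recognized (one wheel, involute flank): single-mesh tooth geometry, m = 1.241, N = 29
pitch radius r_p = m·N/2 = 1.241·29/2 = 17.994500
base radius r_b = r_p·cos α = 17.994500·cos 20.761° = 16.826066
roll angle φ = 12.593° = 0.21978931 rad
x = r_b·(cos φ + φ·sin φ) = 17.227583
y = r_b·(sin φ − φ·cos φ) = 0.059263

x=17.227583 y=0.059263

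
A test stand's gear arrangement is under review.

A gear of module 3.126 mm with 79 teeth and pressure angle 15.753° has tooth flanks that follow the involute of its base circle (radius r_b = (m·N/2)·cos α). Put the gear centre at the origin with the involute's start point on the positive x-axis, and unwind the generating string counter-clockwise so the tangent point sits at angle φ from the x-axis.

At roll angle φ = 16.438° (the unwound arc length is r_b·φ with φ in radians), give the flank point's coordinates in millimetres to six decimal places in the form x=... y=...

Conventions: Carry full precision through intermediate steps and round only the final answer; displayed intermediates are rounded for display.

recognized (one wheel, involute flank): single-mesh tooth geometry, m = 3.126, N = 79
pitch radius r_p = m·N/2 = 3.126·79/2 = 123.477000
base radius r_b = r_p·cos α = 123.477000·cos 15.753° = 118.839330
roll angle φ = 16.438° = 0.28689722 rad
x = r_b·(cos φ + φ·sin φ) = 123.629982
y = r_b·(sin φ − φ·cos φ) = 0.927767

x=123.629982 y=0.927767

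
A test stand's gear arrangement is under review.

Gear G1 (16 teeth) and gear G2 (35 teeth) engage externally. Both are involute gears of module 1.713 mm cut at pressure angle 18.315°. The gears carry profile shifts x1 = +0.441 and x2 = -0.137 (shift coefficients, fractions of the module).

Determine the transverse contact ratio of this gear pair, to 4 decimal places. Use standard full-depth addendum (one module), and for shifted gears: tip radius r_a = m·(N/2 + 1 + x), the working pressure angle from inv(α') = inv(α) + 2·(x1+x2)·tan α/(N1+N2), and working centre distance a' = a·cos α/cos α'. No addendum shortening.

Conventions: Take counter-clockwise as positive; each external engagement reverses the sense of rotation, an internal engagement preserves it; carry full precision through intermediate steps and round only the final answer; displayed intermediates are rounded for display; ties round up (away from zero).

recognized (one external pair, fixed centres): single-mesh tooth geometry, m = 1.713, N1 = 16, N2 = 35
base radii: r_b1 = 13.009800, r_b2 = 28.458937
tip radii: r_a1 = 16.172433, r_a2 = 31.455819
inv(α') = inv(18.315°) + 2·(+0.441-0.137)·tan α/(16+35) = 0.01529793  ⇒  α' = 20.16866°
a' = a·cos α / cos α' = 43.6815·cos 18.315°/cos 20.16866° = 44.177632
action lengths: √(r_a1²−r_b1²) = 9.606909, √(r_a2²−r_b2²) = 13.399905
base pitch p_b = π·m·cos α = 5.108936
CR = (9.606909 + 13.399905 − 44.177632·sin 20.16866°)/5.108936 = 1.521850
contact ratio ≈ 1.5219

1.5219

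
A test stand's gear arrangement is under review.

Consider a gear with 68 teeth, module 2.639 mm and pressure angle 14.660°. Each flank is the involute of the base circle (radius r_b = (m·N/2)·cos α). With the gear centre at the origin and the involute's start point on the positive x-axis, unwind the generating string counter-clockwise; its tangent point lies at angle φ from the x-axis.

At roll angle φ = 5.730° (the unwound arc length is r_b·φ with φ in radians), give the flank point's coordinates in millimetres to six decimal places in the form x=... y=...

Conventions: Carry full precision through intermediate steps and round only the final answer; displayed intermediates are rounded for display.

x=87.237945 y=0.028912

class = single-mesh tooth geometry [base-circle involute, m = 2.639, 68T]
pitch radius r_p = m·N/2 = 2.639·68/2 = 89.726000
base radius r_b = r_p·cos α = 89.726000·cos 14.660° = 86.804941
roll angle φ = 5.730° = 0.10000737 rad
x = r_b·(cos φ + φ·sin φ) = 87.237945
y = r_b·(sin φ − φ·cos φ) = 0.028912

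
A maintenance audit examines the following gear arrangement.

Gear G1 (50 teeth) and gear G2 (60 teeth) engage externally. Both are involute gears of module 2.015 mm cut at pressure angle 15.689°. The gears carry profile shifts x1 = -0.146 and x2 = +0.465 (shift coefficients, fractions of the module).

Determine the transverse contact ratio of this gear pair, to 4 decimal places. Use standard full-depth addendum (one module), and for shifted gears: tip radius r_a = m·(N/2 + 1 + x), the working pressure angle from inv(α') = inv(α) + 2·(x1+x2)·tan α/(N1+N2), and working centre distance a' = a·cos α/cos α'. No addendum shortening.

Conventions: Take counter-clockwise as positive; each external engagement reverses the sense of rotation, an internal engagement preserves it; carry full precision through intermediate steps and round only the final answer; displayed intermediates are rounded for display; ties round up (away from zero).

1.9672

recognized (one external pair, fixed centres): single-mesh tooth geometry, m = 2.015, N1 = 50, N2 = 60
base radii: r_b1 = 48.498213, r_b2 = 58.197855
tip radii: r_a1 = 52.095810, r_a2 = 63.401975
inv(α') = inv(15.689°) + 2·(-0.146+0.465)·tan α/(50+60) = 0.00868458  ⇒  α' = 16.78874°
a' = a·cos α / cos α' = 110.8250·cos 15.689°/cos 16.78874° = 111.446323
action lengths: √(r_a1²−r_b1²) = 19.023584, √(r_a2²−r_b2²) = 25.155915
base pitch p_b = π·m·cos α = 6.094465
CR = (19.023584 + 25.155915 − 111.446323·sin 16.78874°)/6.094465 = 1.967186
contact ratio ≈ 1.9672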